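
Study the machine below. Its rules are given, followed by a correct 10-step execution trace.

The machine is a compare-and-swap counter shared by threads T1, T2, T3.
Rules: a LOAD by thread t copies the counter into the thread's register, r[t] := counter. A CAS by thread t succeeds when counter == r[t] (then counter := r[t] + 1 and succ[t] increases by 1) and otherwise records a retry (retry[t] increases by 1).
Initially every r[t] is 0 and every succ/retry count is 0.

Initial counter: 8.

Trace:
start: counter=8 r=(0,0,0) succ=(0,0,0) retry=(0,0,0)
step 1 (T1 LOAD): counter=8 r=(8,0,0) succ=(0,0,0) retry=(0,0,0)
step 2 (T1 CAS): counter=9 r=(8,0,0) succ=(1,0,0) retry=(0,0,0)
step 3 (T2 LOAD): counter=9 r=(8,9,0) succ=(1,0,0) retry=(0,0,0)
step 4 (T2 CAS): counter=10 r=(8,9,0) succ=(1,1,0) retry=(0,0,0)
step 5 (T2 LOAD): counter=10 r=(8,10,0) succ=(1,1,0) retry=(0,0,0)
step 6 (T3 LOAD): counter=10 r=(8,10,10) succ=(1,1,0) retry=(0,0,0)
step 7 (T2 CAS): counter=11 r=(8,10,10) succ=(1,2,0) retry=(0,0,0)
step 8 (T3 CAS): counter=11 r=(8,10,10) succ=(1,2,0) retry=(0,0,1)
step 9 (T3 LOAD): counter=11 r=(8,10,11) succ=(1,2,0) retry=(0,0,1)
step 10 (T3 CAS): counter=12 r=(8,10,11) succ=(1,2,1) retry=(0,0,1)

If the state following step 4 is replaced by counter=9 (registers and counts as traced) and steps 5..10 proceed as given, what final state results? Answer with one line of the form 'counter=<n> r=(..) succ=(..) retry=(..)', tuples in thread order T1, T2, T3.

state after step 4 := counter=9 r=(8,9,0) succ=(1,1,0) retry=(0,0,0)
step 5 (T2 LOAD): counter=9 r=(8,9,0) succ=(1,1,0) retry=(0,0,0)
step 6 (T3 LOAD): counter=9 r=(8,9,9) succ=(1,1,0) retry=(0,0,0)
step 7 (T2 CAS): counter=10 r=(8,9,9) succ=(1,2,0) retry=(0,0,0)
step 8 (T3 CAS): counter=10 r=(8,9,9) succ=(1,2,0) retry=(0,0,1)
step 9 (T3 LOAD): counter=10 r=(8,9,10) succ=(1,2,0) retry=(0,0,1)
step 10 (T3 CAS): counter=11 r=(8,9,10) succ=(1,2,1) retry=(0,0,1)

counter=11 r=(8,9,10) succ=(1,2,1) retry=(0,0,1)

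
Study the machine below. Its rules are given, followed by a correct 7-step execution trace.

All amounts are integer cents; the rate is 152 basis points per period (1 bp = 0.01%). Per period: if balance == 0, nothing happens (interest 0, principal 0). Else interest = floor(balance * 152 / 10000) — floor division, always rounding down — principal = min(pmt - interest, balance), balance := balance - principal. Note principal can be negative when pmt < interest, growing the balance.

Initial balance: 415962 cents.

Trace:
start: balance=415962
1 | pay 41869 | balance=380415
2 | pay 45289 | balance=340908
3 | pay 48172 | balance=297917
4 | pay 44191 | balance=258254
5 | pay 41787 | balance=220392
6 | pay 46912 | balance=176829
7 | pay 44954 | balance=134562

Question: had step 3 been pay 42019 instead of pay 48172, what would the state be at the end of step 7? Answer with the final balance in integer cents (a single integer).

(re-executing from step 3 with the substitution; state before step 3: balance=340908)
3 | pay 42019 | balance=304070
4 | pay 44191 | balance=264500
5 | pay 41787 | balance=226733
6 | pay 46912 | balance=183267
7 | pay 44954 | balance=141098

141098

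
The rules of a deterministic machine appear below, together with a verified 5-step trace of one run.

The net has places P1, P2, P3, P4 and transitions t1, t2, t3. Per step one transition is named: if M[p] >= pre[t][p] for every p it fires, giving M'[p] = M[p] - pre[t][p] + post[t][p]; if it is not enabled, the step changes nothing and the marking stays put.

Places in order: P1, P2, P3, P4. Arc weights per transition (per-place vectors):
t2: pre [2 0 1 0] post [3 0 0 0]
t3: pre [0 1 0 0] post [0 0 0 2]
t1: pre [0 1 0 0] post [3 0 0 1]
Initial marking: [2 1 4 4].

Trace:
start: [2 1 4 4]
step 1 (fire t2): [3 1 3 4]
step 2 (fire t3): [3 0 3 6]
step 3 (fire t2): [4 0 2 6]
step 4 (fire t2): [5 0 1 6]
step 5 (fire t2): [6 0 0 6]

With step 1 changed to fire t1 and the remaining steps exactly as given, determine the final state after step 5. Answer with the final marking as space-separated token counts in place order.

8 0 1 5

(re-executing from step 1 with the substitution; state before step 1: [2 1 4 4])
step 1 (fire t1): [5 0 4 5]
step 2 (fire t3): [5 0 4 5]
step 3 (fire t2): [6 0 3 5]
step 4 (fire t2): [7 0 2 5]
step 5 (fire t2): [8 0 1 5]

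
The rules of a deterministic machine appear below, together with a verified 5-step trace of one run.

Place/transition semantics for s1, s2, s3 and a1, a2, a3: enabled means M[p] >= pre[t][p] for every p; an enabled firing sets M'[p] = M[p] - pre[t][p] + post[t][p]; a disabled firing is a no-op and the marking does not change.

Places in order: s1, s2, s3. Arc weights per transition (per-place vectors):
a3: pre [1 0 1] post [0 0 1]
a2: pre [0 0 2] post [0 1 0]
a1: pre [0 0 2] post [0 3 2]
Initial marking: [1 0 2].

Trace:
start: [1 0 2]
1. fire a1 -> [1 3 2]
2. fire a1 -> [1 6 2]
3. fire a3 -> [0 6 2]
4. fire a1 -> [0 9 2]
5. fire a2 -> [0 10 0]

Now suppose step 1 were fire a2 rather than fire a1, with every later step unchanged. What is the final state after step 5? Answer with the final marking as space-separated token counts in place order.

1 1 0

(re-executing from step 1 with the substitution; state before step 1: [1 0 2])
1. fire a2 -> [1 1 0]
2. fire a1 -> [1 1 0]
3. fire a3 -> [1 1 0]
4. fire a1 -> [1 1 0]
5. fire a2 -> [1 1 0]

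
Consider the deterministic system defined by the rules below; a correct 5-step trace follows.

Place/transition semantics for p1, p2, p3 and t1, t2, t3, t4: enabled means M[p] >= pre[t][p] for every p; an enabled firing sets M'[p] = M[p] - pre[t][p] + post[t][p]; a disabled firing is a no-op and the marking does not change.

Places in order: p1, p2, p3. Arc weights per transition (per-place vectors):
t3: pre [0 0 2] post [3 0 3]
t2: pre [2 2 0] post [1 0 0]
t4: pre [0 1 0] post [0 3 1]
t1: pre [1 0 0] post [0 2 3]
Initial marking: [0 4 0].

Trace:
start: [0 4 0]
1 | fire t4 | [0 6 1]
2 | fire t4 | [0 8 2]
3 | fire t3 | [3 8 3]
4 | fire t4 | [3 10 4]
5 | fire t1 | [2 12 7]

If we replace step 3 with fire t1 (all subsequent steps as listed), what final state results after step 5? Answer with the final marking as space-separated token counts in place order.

0 10 3

(re-executing from step 3 with the substitution; state before step 3: [0 8 2])
3 | fire t1 | [0 8 2]
4 | fire t4 | [0 10 3]
5 | fire t1 | [0 10 3]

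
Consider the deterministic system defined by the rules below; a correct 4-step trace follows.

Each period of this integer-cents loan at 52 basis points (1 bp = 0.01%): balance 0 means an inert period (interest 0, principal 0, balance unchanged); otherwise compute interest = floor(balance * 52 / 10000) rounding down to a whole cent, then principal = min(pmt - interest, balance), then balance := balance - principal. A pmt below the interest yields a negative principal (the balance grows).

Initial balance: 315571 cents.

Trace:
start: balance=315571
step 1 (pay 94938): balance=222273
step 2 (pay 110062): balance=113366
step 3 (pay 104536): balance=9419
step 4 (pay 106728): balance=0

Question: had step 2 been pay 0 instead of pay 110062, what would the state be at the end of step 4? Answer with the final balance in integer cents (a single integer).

(re-executing from step 2 with the substitution; state before step 2: balance=222273)
step 2 (pay 0): balance=223428
step 3 (pay 104536): balance=120053
step 4 (pay 106728): balance=13949

13949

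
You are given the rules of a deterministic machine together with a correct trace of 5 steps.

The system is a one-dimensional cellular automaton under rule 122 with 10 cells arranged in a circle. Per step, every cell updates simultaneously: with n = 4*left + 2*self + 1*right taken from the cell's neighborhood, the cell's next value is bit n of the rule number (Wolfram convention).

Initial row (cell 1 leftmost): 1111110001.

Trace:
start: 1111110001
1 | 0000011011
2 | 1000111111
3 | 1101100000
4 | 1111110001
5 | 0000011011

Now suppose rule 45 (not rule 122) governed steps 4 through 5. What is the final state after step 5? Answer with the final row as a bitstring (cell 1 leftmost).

(re-executing steps 4..5 under rule 45; state before step 4: 1101100000)
4 | 1011001110
5 | 1110001001

1110001001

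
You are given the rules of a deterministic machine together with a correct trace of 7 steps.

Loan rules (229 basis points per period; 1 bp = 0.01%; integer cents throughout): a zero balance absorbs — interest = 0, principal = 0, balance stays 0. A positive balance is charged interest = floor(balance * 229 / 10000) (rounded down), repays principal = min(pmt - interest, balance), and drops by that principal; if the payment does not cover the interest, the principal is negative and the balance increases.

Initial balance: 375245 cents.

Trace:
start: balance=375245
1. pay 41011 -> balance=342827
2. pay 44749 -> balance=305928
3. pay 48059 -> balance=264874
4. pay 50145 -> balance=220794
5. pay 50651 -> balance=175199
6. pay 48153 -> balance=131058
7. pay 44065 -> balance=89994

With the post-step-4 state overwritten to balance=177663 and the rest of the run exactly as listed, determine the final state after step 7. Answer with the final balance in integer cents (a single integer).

state after step 4 := balance=177663
5. pay 50651 -> balance=131080
6. pay 48153 -> balance=85928
7. pay 44065 -> balance=43830

43830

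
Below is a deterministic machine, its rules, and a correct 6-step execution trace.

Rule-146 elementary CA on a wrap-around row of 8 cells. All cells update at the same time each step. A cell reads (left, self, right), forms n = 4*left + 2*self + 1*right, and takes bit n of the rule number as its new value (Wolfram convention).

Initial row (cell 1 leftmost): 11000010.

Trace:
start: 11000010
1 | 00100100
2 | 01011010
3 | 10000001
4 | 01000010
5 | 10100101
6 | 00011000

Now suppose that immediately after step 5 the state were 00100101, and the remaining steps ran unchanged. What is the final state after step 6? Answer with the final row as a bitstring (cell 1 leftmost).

11011000

state after step 5 := 00100101
6 | 11011000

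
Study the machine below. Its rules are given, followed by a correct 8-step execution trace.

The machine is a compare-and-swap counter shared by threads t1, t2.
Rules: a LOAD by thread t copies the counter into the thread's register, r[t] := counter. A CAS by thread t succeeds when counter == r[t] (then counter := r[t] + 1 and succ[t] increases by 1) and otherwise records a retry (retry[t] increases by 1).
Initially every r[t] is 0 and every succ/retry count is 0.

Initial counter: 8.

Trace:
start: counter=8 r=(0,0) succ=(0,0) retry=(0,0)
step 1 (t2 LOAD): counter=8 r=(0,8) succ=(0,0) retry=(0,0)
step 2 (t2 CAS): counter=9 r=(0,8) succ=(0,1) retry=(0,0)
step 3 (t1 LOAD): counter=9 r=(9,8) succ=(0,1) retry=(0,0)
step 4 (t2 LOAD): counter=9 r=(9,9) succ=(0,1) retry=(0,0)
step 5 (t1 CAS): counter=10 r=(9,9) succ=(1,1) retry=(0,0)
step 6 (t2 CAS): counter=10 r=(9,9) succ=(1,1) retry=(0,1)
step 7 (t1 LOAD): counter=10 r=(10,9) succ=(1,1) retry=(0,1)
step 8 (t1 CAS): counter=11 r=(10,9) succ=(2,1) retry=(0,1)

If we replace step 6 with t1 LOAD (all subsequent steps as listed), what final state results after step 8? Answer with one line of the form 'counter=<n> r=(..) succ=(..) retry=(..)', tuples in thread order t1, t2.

(re-executing from step 6 with the substitution; state before step 6: counter=10 r=(9,9) succ=(1,1) retry=(0,0))
step 6 (t1 LOAD): counter=10 r=(10,9) succ=(1,1) retry=(0,0)
step 7 (t1 LOAD): counter=10 r=(10,9) succ=(1,1) retry=(0,0)
step 8 (t1 CAS): counter=11 r=(10,9) succ=(2,1) retry=(0,0)

counter=11 r=(10,9) succ=(2,1) retry=(0,0)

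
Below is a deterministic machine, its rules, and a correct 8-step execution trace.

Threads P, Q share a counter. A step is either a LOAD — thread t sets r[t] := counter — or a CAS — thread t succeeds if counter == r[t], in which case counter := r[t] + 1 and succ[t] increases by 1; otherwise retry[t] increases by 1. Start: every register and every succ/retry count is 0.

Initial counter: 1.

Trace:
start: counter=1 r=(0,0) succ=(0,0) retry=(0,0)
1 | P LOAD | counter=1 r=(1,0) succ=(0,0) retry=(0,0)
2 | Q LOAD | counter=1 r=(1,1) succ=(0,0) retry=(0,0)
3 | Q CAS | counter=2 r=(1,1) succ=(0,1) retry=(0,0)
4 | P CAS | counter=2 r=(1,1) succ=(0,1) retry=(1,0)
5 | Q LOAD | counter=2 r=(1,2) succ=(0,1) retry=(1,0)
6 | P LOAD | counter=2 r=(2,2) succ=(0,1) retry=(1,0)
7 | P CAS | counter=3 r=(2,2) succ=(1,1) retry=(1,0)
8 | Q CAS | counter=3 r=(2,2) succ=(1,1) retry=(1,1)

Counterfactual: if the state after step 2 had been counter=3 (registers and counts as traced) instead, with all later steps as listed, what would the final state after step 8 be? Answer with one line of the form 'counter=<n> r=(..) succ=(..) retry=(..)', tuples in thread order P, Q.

counter=4 r=(3,3) succ=(1,0) retry=(1,2)

state after step 2 := counter=3 r=(1,1) succ=(0,0) retry=(0,0)
3 | Q CAS | counter=3 r=(1,1) succ=(0,0) retry=(0,1)
4 | P CAS | counter=3 r=(1,1) succ=(0,0) retry=(1,1)
5 | Q LOAD | counter=3 r=(1,3) succ=(0,0) retry=(1,1)
6 | P LOAD | counter=3 r=(3,3) succ=(0,0) retry=(1,1)
7 | P CAS | counter=4 r=(3,3) succ=(1,0) retry=(1,1)
8 | Q CAS | counter=4 r=(3,3) succ=(1,0) retry=(1,2)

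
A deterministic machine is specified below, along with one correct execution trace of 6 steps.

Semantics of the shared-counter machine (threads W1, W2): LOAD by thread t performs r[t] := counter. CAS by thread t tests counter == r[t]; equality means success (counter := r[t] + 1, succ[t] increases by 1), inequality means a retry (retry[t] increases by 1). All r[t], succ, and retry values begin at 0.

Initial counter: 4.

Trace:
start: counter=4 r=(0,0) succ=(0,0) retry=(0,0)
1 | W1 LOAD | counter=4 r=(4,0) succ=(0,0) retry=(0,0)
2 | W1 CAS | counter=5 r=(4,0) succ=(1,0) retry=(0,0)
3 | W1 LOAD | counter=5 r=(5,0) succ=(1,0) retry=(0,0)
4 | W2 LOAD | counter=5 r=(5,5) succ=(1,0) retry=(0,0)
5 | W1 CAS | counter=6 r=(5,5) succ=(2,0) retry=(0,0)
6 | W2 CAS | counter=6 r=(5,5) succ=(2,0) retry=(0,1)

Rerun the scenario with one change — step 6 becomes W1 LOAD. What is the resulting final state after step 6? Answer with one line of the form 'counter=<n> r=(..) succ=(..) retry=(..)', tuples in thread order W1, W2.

(re-executing from step 6 with the substitution; state before step 6: counter=6 r=(5,5) succ=(2,0) retry=(0,0))
6 | W1 LOAD | counter=6 r=(6,5) succ=(2,0) retry=(0,0)

counter=6 r=(6,5) succ=(2,0) retry=(0,0)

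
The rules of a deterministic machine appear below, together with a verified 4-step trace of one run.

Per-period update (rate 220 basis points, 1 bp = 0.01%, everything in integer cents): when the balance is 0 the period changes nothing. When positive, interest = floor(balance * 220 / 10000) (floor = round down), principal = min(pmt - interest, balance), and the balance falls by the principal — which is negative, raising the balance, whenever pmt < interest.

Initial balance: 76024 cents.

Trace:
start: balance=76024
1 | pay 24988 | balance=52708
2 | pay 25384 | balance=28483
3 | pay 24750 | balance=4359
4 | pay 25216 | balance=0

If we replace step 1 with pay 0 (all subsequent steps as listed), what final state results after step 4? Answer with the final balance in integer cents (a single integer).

(re-executing from step 1 with the substitution; state before step 1: balance=76024)
1 | pay 0 | balance=77696
2 | pay 25384 | balance=54021
3 | pay 24750 | balance=30459
4 | pay 25216 | balance=5913

5913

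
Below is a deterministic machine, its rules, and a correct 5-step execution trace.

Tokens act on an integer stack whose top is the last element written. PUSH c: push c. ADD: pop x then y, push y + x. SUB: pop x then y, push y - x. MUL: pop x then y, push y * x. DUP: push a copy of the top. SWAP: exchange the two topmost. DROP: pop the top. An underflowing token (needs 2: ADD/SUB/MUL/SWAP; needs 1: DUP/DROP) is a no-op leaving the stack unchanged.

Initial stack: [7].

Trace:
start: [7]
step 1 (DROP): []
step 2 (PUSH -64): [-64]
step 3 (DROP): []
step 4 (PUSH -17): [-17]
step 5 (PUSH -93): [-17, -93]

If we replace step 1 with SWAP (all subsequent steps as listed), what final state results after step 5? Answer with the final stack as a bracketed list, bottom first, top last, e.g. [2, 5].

[7, -17, -93]

(re-executing from step 1 with the substitution; state before step 1: [7])
step 1 (SWAP): [7]
step 2 (PUSH -64): [7, -64]
step 3 (DROP): [7]
step 4 (PUSH -17): [7, -17]
step 5 (PUSH -93): [7, -17, -93]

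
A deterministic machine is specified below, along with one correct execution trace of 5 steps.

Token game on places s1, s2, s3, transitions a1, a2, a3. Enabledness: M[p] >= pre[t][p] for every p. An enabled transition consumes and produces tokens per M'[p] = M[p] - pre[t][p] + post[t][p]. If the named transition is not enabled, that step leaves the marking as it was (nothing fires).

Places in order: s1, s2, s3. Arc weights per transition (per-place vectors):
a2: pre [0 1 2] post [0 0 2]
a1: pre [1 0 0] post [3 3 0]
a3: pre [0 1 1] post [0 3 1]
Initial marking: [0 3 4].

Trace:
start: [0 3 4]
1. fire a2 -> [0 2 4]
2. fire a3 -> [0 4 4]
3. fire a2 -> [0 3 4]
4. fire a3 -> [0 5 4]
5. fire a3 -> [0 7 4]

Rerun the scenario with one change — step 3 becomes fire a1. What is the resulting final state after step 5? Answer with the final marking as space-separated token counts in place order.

0 8 4

(re-executing from step 3 with the substitution; state before step 3: [0 4 4])
3. fire a1 -> [0 4 4]
4. fire a3 -> [0 6 4]
5. fire a3 -> [0 8 4]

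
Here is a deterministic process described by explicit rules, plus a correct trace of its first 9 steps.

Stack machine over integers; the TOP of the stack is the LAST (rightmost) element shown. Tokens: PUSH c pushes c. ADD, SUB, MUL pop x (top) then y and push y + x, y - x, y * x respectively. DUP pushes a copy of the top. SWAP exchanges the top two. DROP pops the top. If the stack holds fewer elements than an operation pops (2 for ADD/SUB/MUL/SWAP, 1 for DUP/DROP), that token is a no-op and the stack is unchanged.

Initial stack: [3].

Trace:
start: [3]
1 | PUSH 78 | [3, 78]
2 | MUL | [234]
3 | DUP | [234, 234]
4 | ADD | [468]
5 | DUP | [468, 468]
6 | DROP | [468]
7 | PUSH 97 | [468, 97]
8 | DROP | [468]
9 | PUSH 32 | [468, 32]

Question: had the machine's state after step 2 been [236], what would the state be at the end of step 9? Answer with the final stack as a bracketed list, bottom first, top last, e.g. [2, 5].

[472, 32]

state after step 2 := [236]
3 | DUP | [236, 236]
4 | ADD | [472]
5 | DUP | [472, 472]
6 | DROP | [472]
7 | PUSH 97 | [472, 97]
8 | DROP | [472]
9 | PUSH 32 | [472, 32]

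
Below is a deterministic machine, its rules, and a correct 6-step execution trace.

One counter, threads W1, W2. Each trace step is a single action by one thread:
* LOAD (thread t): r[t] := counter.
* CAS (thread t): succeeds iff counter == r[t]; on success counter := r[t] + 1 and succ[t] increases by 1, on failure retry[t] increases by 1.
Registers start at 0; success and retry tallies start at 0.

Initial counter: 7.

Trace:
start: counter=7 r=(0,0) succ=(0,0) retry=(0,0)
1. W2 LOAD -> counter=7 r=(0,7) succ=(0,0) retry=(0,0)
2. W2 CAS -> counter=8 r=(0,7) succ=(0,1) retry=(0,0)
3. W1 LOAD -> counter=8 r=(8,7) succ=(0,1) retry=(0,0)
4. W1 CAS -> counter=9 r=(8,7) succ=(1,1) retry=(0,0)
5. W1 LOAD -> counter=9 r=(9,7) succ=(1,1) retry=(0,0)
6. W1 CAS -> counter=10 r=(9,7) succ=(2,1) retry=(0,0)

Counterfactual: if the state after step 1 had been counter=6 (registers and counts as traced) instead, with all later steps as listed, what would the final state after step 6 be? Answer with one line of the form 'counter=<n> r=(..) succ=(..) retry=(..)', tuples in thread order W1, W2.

counter=8 r=(7,7) succ=(2,0) retry=(0,1)

state after step 1 := counter=6 r=(0,7) succ=(0,0) retry=(0,0)
2. W2 CAS -> counter=6 r=(0,7) succ=(0,0) retry=(0,1)
3. W1 LOAD -> counter=6 r=(6,7) succ=(0,0) retry=(0,1)
4. W1 CAS -> counter=7 r=(6,7) succ=(1,0) retry=(0,1)
5. W1 LOAD -> counter=7 r=(7,7) succ=(1,0) retry=(0,1)
6. W1 CAS -> counter=8 r=(7,7) succ=(2,0) retry=(0,1)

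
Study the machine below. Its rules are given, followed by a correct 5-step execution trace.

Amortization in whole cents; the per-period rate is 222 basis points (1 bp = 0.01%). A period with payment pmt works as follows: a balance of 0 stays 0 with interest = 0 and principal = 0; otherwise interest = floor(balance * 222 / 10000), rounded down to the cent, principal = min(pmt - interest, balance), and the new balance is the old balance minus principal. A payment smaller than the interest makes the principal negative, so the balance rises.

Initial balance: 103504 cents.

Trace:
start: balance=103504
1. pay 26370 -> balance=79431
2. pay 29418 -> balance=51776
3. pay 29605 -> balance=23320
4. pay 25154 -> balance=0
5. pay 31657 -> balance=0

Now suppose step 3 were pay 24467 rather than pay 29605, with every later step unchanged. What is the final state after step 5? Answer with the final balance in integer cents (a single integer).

(re-executing from step 3 with the substitution; state before step 3: balance=51776)
3. pay 24467 -> balance=28458
4. pay 25154 -> balance=3935
5. pay 31657 -> balance=0

0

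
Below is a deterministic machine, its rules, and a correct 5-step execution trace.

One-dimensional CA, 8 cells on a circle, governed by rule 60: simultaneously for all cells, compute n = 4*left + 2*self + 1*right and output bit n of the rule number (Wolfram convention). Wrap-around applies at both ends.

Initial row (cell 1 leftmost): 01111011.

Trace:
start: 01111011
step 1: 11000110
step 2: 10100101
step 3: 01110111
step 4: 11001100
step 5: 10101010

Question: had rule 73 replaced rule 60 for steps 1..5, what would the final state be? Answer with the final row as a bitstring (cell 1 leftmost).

(re-executing steps 1..5 under rule 73; state before step 1: 01111011)
step 1: 01001011
step 2: 00000011
step 3: 01111011
step 4: 01001011
step 5: 00000011

00000011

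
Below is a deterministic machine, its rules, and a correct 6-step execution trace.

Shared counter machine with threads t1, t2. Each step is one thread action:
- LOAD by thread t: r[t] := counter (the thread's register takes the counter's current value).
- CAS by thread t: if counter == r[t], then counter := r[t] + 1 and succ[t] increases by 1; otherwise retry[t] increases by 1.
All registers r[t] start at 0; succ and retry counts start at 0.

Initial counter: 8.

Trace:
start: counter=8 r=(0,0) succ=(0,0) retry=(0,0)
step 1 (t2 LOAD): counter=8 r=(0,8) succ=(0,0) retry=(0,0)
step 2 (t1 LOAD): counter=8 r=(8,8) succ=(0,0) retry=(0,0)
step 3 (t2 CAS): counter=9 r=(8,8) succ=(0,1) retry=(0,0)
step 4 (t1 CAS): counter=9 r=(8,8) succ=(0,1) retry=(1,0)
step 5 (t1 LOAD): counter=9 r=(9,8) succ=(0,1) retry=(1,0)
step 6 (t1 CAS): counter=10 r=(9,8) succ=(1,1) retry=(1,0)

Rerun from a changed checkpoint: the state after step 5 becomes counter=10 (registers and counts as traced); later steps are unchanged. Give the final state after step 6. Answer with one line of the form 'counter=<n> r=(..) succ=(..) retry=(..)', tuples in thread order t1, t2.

state after step 5 := counter=10 r=(9,8) succ=(0,1) retry=(1,0)
step 6 (t1 CAS): counter=10 r=(9,8) succ=(0,1) retry=(2,0)

counter=10 r=(9,8) succ=(0,1) retry=(2,0)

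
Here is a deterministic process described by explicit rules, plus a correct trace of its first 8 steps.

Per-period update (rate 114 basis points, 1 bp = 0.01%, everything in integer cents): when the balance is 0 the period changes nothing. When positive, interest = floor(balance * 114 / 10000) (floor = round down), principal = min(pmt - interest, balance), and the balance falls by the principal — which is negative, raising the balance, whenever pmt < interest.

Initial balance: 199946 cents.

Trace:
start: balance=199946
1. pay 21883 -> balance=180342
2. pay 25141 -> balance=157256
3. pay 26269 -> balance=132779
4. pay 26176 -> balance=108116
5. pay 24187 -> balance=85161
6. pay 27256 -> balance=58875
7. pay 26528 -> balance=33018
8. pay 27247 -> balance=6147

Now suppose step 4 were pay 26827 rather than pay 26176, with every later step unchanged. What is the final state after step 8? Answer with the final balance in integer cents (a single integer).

(re-executing from step 4 with the substitution; state before step 4: balance=132779)
4. pay 26827 -> balance=107465
5. pay 24187 -> balance=84503
6. pay 27256 -> balance=58210
7. pay 26528 -> balance=32345
8. pay 27247 -> balance=5466

5466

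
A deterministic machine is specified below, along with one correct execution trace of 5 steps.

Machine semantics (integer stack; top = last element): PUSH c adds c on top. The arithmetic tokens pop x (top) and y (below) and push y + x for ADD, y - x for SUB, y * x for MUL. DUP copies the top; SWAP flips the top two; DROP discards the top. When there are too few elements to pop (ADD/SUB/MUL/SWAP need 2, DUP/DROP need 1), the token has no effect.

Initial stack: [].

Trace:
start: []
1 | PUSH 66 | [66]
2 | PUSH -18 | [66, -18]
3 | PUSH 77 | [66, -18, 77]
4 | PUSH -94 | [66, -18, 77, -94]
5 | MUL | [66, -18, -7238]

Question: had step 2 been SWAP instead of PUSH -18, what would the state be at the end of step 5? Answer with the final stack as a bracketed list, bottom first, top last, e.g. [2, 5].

[66, -7238]

(re-executing from step 2 with the substitution; state before step 2: [66])
2 | SWAP | [66]
3 | PUSH 77 | [66, 77]
4 | PUSH -94 | [66, 77, -94]
5 | MUL | [66, -7238]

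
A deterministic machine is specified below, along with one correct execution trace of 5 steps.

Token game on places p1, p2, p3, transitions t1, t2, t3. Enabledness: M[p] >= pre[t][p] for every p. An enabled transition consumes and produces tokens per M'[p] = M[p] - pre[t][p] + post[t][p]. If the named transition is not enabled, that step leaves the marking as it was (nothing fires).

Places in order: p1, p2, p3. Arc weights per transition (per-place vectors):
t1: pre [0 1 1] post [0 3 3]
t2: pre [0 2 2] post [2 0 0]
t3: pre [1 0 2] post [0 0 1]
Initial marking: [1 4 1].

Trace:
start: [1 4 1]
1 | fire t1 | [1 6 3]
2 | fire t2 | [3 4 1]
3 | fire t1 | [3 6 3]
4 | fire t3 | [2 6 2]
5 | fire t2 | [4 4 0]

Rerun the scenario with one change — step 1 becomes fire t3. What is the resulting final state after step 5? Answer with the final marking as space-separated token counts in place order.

2 4 0

(re-executing from step 1 with the substitution; state before step 1: [1 4 1])
1 | fire t3 | [1 4 1]
2 | fire t2 | [1 4 1]
3 | fire t1 | [1 6 3]
4 | fire t3 | [0 6 2]
5 | fire t2 | [2 4 0]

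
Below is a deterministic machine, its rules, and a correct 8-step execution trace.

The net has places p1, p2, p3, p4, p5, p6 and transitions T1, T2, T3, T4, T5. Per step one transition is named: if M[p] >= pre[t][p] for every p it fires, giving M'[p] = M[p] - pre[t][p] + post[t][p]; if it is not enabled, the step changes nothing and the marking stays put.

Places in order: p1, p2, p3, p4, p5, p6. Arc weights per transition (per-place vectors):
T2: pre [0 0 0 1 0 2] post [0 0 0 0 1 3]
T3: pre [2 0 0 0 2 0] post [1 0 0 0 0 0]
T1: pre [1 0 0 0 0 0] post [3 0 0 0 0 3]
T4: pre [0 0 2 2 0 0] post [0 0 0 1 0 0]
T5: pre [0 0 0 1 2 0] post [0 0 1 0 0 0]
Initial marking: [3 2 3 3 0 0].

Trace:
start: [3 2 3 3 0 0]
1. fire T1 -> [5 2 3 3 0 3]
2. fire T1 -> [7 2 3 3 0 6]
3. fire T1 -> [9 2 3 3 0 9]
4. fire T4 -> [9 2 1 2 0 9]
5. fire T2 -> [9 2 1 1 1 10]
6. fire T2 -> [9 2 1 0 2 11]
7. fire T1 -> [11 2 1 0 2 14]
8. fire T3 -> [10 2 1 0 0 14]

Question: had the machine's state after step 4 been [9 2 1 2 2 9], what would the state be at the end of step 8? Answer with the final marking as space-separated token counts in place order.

state after step 4 := [9 2 1 2 2 9]
5. fire T2 -> [9 2 1 1 3 10]
6. fire T2 -> [9 2 1 0 4 11]
7. fire T1 -> [11 2 1 0 4 14]
8. fire T3 -> [10 2 1 0 2 14]

10 2 1 0 2 14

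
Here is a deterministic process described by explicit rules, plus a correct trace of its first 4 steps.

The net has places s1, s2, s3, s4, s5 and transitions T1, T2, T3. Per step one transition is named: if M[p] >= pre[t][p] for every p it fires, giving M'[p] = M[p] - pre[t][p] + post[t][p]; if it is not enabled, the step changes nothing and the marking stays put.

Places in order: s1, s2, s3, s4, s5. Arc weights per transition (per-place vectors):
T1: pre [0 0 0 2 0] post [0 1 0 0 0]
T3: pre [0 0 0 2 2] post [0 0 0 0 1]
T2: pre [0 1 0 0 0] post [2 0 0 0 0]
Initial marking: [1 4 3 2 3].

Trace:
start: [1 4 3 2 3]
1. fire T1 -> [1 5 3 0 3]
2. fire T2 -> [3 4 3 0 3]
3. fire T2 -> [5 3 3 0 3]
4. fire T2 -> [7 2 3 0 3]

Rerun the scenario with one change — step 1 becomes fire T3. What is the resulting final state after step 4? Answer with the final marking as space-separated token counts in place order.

(re-executing from step 1 with the substitution; state before step 1: [1 4 3 2 3])
1. fire T3 -> [1 4 3 0 2]
2. fire T2 -> [3 3 3 0 2]
3. fire T2 -> [5 2 3 0 2]
4. fire T2 -> [7 1 3 0 2]

7 1 3 0 2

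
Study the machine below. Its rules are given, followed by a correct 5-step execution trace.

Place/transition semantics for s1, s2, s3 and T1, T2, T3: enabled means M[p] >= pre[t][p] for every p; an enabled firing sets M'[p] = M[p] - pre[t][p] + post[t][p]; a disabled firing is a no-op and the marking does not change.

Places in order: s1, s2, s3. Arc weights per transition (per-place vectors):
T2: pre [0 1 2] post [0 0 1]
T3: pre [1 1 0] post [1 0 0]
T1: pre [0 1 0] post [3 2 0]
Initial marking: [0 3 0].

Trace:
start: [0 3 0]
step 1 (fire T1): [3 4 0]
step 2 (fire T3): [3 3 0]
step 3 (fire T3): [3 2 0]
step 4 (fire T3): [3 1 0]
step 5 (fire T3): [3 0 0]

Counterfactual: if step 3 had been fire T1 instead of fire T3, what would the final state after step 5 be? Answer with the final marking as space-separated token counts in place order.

6 2 0

(re-executing from step 3 with the substitution; state before step 3: [3 3 0])
step 3 (fire T1): [6 4 0]
step 4 (fire T3): [6 3 0]
step 5 (fire T3): [6 2 0]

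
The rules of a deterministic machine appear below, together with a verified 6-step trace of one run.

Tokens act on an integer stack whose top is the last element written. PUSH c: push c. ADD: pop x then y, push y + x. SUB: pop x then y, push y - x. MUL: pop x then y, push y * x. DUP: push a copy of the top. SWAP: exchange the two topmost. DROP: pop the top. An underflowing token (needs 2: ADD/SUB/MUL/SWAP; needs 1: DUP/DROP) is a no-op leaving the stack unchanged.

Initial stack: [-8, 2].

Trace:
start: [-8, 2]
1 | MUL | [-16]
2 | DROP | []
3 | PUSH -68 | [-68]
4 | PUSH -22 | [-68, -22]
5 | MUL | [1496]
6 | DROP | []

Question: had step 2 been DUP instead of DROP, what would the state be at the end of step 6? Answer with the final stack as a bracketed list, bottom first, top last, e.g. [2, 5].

[-16, -16]

(re-executing from step 2 with the substitution; state before step 2: [-16])
2 | DUP | [-16, -16]
3 | PUSH -68 | [-16, -16, -68]
4 | PUSH -22 | [-16, -16, -68, -22]
5 | MUL | [-16, -16, 1496]
6 | DROP | [-16, -16]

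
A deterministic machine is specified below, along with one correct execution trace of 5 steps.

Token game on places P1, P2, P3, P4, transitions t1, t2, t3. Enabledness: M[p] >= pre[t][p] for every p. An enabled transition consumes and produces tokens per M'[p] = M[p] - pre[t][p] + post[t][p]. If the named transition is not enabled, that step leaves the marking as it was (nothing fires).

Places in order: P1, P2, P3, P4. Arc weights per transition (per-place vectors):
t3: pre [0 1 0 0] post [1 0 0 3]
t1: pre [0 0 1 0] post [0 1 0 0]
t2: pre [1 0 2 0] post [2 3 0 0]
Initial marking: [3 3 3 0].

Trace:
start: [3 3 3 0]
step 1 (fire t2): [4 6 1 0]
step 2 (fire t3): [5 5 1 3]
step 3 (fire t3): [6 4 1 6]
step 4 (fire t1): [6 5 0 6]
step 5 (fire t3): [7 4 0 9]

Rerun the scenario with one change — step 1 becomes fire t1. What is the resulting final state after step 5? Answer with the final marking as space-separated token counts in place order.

(re-executing from step 1 with the substitution; state before step 1: [3 3 3 0])
step 1 (fire t1): [3 4 2 0]
step 2 (fire t3): [4 3 2 3]
step 3 (fire t3): [5 2 2 6]
step 4 (fire t1): [5 3 1 6]
step 5 (fire t3): [6 2 1 9]

6 2 1 9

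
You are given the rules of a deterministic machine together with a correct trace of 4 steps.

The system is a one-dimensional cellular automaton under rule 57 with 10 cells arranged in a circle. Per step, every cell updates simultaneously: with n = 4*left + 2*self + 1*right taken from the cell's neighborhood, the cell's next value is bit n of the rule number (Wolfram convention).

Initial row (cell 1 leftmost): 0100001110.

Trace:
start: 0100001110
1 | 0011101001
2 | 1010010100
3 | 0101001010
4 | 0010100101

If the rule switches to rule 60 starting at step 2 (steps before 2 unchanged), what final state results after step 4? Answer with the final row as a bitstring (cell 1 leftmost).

1100111010

(re-executing steps 2..4 under rule 60; state before step 2: 0011101001)
2 | 1010011101
3 | 0111010011
4 | 1100111010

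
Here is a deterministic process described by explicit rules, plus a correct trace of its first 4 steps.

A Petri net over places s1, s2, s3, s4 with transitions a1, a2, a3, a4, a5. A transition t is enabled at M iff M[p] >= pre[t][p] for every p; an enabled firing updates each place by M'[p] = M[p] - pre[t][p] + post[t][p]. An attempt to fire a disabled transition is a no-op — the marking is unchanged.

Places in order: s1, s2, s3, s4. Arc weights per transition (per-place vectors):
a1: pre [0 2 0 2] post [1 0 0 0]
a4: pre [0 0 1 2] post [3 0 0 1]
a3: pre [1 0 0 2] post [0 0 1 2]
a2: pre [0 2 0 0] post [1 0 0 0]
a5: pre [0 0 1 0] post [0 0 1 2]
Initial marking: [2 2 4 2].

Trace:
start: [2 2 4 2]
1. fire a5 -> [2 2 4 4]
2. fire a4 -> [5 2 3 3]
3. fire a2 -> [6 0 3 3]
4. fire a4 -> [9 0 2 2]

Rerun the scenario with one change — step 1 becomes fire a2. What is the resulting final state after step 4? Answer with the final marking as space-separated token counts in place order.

6 0 3 1

(re-executing from step 1 with the substitution; state before step 1: [2 2 4 2])
1. fire a2 -> [3 0 4 2]
2. fire a4 -> [6 0 3 1]
3. fire a2 -> [6 0 3 1]
4. fire a4 -> [6 0 3 1]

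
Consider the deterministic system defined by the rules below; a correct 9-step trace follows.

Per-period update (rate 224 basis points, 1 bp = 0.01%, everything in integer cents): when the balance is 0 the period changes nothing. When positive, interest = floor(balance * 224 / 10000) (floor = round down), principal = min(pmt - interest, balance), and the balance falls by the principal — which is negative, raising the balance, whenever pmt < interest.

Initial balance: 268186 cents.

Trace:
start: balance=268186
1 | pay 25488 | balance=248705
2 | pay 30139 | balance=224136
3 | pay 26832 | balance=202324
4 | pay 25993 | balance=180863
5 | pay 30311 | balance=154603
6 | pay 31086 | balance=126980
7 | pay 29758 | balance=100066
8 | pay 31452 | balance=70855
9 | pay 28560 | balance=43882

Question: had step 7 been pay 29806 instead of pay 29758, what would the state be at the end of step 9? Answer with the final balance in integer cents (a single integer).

(re-executing from step 7 with the substitution; state before step 7: balance=126980)
7 | pay 29806 | balance=100018
8 | pay 31452 | balance=70806
9 | pay 28560 | balance=43832

43832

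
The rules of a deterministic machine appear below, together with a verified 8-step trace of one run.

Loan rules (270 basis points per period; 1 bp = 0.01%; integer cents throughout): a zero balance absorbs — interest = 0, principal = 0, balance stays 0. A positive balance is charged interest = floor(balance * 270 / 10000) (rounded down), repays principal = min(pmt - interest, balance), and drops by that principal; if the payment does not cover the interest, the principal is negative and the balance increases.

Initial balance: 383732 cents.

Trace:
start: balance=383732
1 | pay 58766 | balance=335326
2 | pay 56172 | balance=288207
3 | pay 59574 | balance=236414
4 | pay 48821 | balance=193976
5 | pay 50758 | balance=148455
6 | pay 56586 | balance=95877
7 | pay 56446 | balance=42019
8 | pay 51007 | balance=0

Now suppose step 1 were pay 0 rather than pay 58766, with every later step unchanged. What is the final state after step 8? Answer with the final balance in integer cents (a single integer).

62961

(re-executing from step 1 with the substitution; state before step 1: balance=383732)
1 | pay 0 | balance=394092
2 | pay 56172 | balance=348560
3 | pay 59574 | balance=298397
4 | pay 48821 | balance=257632
5 | pay 50758 | balance=213830
6 | pay 56586 | balance=163017
7 | pay 56446 | balance=110972
8 | pay 51007 | balance=62961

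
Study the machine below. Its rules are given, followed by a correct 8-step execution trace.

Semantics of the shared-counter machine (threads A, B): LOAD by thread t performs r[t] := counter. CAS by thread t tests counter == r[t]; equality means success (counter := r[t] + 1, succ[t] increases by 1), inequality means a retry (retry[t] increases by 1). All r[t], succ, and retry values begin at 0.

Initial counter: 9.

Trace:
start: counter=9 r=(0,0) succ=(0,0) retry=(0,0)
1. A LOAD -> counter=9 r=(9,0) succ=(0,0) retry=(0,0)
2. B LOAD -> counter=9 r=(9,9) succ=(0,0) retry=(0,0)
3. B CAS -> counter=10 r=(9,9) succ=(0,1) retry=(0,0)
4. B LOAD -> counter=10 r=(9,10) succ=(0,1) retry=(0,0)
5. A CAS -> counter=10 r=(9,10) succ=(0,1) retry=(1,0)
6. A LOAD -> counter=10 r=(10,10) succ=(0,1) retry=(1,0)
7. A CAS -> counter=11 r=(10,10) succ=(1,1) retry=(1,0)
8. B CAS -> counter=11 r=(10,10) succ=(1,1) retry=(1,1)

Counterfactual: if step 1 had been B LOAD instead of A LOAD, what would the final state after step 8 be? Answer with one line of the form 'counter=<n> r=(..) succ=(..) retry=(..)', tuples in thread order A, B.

(re-executing from step 1 with the substitution; state before step 1: counter=9 r=(0,0) succ=(0,0) retry=(0,0))
1. B LOAD -> counter=9 r=(0,9) succ=(0,0) retry=(0,0)
2. B LOAD -> counter=9 r=(0,9) succ=(0,0) retry=(0,0)
3. B CAS -> counter=10 r=(0,9) succ=(0,1) retry=(0,0)
4. B LOAD -> counter=10 r=(0,10) succ=(0,1) retry=(0,0)
5. A CAS -> counter=10 r=(0,10) succ=(0,1) retry=(1,0)
6. A LOAD -> counter=10 r=(10,10) succ=(0,1) retry=(1,0)
7. A CAS -> counter=11 r=(10,10) succ=(1,1) retry=(1,0)
8. B CAS -> counter=11 r=(10,10) succ=(1,1) retry=(1,1)

counter=11 r=(10,10) succ=(1,1) retry=(1,1)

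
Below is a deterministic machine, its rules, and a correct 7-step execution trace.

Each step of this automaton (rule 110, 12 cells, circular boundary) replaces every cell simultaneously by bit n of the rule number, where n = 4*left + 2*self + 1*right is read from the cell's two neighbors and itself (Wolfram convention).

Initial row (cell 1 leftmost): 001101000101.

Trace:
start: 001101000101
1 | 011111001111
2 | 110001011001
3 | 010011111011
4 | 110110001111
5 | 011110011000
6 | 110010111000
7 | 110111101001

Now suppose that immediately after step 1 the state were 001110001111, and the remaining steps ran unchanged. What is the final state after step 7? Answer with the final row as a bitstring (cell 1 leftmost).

state after step 1 := 001110001111
2 | 011010011001
3 | 111110111011
4 | 000011101110
5 | 000110111010
6 | 001111101110
7 | 011000111010

011000111010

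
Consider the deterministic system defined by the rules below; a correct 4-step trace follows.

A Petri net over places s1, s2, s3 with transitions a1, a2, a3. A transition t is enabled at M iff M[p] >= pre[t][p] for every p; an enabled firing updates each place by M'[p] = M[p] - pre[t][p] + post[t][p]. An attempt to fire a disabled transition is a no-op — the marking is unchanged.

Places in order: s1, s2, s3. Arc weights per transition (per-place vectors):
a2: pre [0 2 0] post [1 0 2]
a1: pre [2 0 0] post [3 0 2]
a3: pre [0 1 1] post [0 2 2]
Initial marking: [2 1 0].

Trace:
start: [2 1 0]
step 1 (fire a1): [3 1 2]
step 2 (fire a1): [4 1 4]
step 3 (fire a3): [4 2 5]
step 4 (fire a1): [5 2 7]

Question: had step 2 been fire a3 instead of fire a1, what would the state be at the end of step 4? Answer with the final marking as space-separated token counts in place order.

(re-executing from step 2 with the substitution; state before step 2: [3 1 2])
step 2 (fire a3): [3 2 3]
step 3 (fire a3): [3 3 4]
step 4 (fire a1): [4 3 6]

4 3 6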